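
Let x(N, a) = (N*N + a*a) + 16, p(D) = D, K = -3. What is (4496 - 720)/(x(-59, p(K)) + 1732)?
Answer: 1888/2619 ≈ 0.72089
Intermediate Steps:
x(N, a) = 16 + N² + a² (x(N, a) = (N² + a²) + 16 = 16 + N² + a²)
(4496 - 720)/(x(-59, p(K)) + 1732) = (4496 - 720)/((16 + (-59)² + (-3)²) + 1732) = 3776/((16 + 3481 + 9) + 1732) = 3776/(3506 + 1732) = 3776/5238 = 3776*(1/5238) = 1888/2619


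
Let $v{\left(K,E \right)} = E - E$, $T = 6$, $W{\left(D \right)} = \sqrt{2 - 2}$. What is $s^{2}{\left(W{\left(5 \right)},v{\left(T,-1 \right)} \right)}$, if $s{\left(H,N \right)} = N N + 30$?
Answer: $900$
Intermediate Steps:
$W{\left(D \right)} = 0$ ($W{\left(D \right)} = \sqrt{0} = 0$)
$v{\left(K,E \right)} = 0$
$s{\left(H,N \right)} = 30 + N^{2}$ ($s{\left(H,N \right)} = N^{2} + 30 = 30 + N^{2}$)
$s^{2}{\left(W{\left(5 \right)},v{\left(T,-1 \right)} \right)} = \left(30 + 0^{2}\right)^{2} = \left(30 + 0\right)^{2} = 30^{2} = 900$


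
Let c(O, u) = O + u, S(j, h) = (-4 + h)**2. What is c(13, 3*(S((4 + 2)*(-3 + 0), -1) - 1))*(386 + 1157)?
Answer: 131155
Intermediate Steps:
c(13, 3*(S((4 + 2)*(-3 + 0), -1) - 1))*(386 + 1157) = (13 + 3*((-4 - 1)**2 - 1))*(386 + 1157) = (13 + 3*((-5)**2 - 1))*1543 = (13 + 3*(25 - 1))*1543 = (13 + 3*24)*1543 = (13 + 72)*1543 = 85*1543 = 131155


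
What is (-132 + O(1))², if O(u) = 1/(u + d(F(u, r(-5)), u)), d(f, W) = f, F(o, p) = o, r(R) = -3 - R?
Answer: 69169/4 ≈ 17292.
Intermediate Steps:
O(u) = 1/(2*u) (O(u) = 1/(u + u) = 1/(2*u))
(-132 + O(1))² = (-132 + (½)/1)² = (-132 + (½)*1)² = (-132 + ½)² = (-263/2)² = 69169/4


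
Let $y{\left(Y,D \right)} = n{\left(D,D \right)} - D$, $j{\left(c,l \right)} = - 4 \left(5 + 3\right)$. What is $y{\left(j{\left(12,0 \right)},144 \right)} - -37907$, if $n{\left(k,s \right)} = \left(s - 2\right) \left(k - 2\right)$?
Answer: $57927$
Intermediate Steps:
$j{\left(c,l \right)} = -32$ ($j{\left(c,l \right)} = \left(-4\right) 8 = -32$)
$n{\left(k,s \right)} = \left(-2 + k\right) \left(-2 + s\right)$ ($n{\left(k,s \right)} = \left(-2 + s\right) \left(-2 + k\right) = \left(-2 + k\right) \left(-2 + s\right)$)
$y{\left(Y,D \right)} = 4 + D^{2} - 5 D$ ($y{\left(Y,D \right)} = \left(4 - 2 D - 2 D + D D\right) - D = \left(4 - 2 D - 2 D + D^{2}\right) - D = \left(4 + D^{2} - 4 D\right) - D = 4 + D^{2} - 5 D$)
$y{\left(j{\left(12,0 \right)},144 \right)} - -37907 = \left(4 + 144^{2} - 720\right) - -37907 = \left(4 + 20736 - 720\right) + 37907 = 20020 + 37907 = 57927$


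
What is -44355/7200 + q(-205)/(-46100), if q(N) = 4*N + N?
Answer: -1358257/221280 ≈ -6.1382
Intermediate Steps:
q(N) = 5*N
-44355/7200 + q(-205)/(-46100) = -44355/7200 + (5*(-205))/(-46100) = -44355*1/7200 - 1025*(-1/46100) = -2957/480 + 41/1844 = -1358257/221280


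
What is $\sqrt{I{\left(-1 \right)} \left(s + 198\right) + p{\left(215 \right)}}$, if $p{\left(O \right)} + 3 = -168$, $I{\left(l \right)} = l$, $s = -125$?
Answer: $2 i \sqrt{61} \approx 15.62 i$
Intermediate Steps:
$p{\left(O \right)} = -171$ ($p{\left(O \right)} = -3 - 168 = -171$)
$\sqrt{I{\left(-1 \right)} \left(s + 198\right) + p{\left(215 \right)}} = \sqrt{- (-125 + 198) - 171} = \sqrt{\left(-1\right) 73 - 171} = \sqrt{-73 - 171} = \sqrt{-244} = 2 i \sqrt{61}$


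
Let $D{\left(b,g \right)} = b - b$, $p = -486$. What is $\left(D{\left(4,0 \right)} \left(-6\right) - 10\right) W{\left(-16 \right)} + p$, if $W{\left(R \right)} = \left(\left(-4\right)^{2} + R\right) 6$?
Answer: $-486$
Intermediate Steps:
$W{\left(R \right)} = 96 + 6 R$ ($W{\left(R \right)} = \left(16 + R\right) 6 = 96 + 6 R$)
$D{\left(b,g \right)} = 0$
$\left(D{\left(4,0 \right)} \left(-6\right) - 10\right) W{\left(-16 \right)} + p = \left(0 \left(-6\right) - 10\right) \left(96 + 6 \left(-16\right)\right) - 486 = \left(0 - 10\right) \left(96 - 96\right) - 486 = \left(-10\right) 0 - 486 = 0 - 486 = -486$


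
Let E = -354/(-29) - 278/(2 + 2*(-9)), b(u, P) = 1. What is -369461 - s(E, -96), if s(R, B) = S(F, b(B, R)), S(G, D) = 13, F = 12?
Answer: -369474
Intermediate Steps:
E = 6863/232 (E = -354*(-1/29) - 278/(2 - 18) = 354/29 - 278/(-16) = 354/29 - 278*(-1/16) = 354/29 + 139/8 = 6863/232 ≈ 29.582)
s(R, B) = 13
-369461 - s(E, -96) = -369461 - 1*13 = -369461 - 13 = -369474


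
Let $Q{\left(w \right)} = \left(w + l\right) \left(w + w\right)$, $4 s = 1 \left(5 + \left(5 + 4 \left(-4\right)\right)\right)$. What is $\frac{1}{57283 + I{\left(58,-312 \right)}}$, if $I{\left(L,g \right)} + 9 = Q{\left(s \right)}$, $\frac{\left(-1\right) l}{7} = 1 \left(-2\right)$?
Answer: $\frac{2}{114473} \approx 1.7471 \cdot 10^{-5}$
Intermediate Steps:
$l = 14$ ($l = - 7 \cdot 1 \left(-2\right) = \left(-7\right) \left(-2\right) = 14$)
$s = - \frac{3}{2}$ ($s = \frac{1 \left(5 + \left(5 + 4 \left(-4\right)\right)\right)}{4} = \frac{1 \left(5 + \left(5 - 16\right)\right)}{4} = \frac{1 \left(5 - 11\right)}{4} = \frac{1 \left(-6\right)}{4} = \frac{1}{4} \left(-6\right) = - \frac{3}{2} \approx -1.5$)
$Q{\left(w \right)} = 2 w \left(14 + w\right)$ ($Q{\left(w \right)} = \left(w + 14\right) \left(w + w\right) = \left(14 + w\right) 2 w = 2 w \left(14 + w\right)$)
$I{\left(L,g \right)} = - \frac{93}{2}$ ($I{\left(L,g \right)} = -9 + 2 \left(- \frac{3}{2}\right) \left(14 - \frac{3}{2}\right) = -9 + 2 \left(- \frac{3}{2}\right) \frac{25}{2} = -9 - \frac{75}{2} = - \frac{93}{2}$)
$\frac{1}{57283 + I{\left(58,-312 \right)}} = \frac{1}{57283 - \frac{93}{2}} = \frac{1}{\frac{114473}{2}} = \frac{2}{114473}$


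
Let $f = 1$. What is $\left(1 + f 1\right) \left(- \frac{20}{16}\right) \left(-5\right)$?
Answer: $\frac{25}{2} \approx 12.5$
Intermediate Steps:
$\left(1 + f 1\right) \left(- \frac{20}{16}\right) \left(-5\right) = \left(1 + 1 \cdot 1\right) \left(- \frac{20}{16}\right) \left(-5\right) = \left(1 + 1\right) \left(\left(-20\right) \frac{1}{16}\right) \left(-5\right) = 2 \left(- \frac{5}{4}\right) \left(-5\right) = \left(- \frac{5}{2}\right) \left(-5\right) = \frac{25}{2}$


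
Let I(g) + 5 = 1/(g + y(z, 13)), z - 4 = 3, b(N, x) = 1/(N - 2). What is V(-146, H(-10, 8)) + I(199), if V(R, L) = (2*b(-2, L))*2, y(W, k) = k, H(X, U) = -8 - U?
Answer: -1271/212 ≈ -5.9953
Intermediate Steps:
b(N, x) = 1/(-2 + N)
z = 7 (z = 4 + 3 = 7)
I(g) = -5 + 1/(13 + g) (I(g) = -5 + 1/(g + 13) = -5 + 1/(13 + g))
V(R, L) = -1 (V(R, L) = (2/(-2 - 2))*2 = (2/(-4))*2 = (2*(-1/4))*2 = -1/2*2 = -1)
V(-146, H(-10, 8)) + I(199) = -1 + (-64 - 5*199)/(13 + 199) = -1 + (-64 - 995)/212 = -1 + (1/212)*(-1059) = -1 - 1059/212 = -1271/212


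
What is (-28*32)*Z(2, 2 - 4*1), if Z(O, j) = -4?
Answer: 3584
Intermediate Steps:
(-28*32)*Z(2, 2 - 4*1) = -28*32*(-4) = -896*(-4) = 3584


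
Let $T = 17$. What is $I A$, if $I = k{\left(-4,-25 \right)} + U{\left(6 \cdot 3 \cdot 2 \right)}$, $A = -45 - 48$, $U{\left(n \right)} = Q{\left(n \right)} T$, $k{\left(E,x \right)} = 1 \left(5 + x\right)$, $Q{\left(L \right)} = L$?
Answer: $-55056$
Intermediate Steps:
$k{\left(E,x \right)} = 5 + x$
$U{\left(n \right)} = 17 n$ ($U{\left(n \right)} = n 17 = 17 n$)
$A = -93$
$I = 592$ ($I = \left(5 - 25\right) + 17 \cdot 6 \cdot 3 \cdot 2 = -20 + 17 \cdot 18 \cdot 2 = -20 + 17 \cdot 36 = -20 + 612 = 592$)
$I A = 592 \left(-93\right) = -55056$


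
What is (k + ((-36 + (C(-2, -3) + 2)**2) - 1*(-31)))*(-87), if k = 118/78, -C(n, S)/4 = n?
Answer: -109156/13 ≈ -8396.6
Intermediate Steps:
C(n, S) = -4*n
k = 59/39 (k = 118*(1/78) = 59/39 ≈ 1.5128)
(k + ((-36 + (C(-2, -3) + 2)**2) - 1*(-31)))*(-87) = (59/39 + ((-36 + (-4*(-2) + 2)**2) - 1*(-31)))*(-87) = (59/39 + ((-36 + (8 + 2)**2) + 31))*(-87) = (59/39 + ((-36 + 10**2) + 31))*(-87) = (59/39 + ((-36 + 100) + 31))*(-87) = (59/39 + (64 + 31))*(-87) = (59/39 + 95)*(-87) = (3764/39)*(-87) = -109156/13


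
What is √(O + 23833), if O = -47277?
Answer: 2*I*√5861 ≈ 153.11*I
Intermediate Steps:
√(O + 23833) = √(-47277 + 23833) = √(-23444) = 2*I*√5861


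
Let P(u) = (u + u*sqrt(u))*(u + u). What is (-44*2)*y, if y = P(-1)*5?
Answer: -880 - 880*I ≈ -880.0 - 880.0*I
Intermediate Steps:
P(u) = 2*u*(u + u**(3/2)) (P(u) = (u + u**(3/2))*(2*u) = 2*u*(u + u**(3/2)))
y = 10 + 10*I (y = (2*(-1)**2 + 2*(-1)**(5/2))*5 = (2*1 + 2*I)*5 = (2 + 2*I)*5 = 10 + 10*I ≈ 10.0 + 10.0*I)
(-44*2)*y = (-44*2)*(10 + 10*I) = -88*(10 + 10*I) = -880 - 880*I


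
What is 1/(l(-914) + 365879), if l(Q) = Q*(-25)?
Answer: 1/388729 ≈ 2.5725e-6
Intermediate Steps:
l(Q) = -25*Q
1/(l(-914) + 365879) = 1/(-25*(-914) + 365879) = 1/(22850 + 365879) = 1/388729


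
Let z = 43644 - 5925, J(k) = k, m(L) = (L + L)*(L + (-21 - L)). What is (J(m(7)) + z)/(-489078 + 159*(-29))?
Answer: -12475/164563 ≈ -0.075807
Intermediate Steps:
m(L) = -42*L (m(L) = (2*L)*(-21) = -42*L)
z = 37719
(J(m(7)) + z)/(-489078 + 159*(-29)) = (-42*7 + 37719)/(-489078 + 159*(-29)) = (-294 + 37719)/(-489078 - 4611) = 37425/(-493689) = 37425*(-1/493689) = -12475/164563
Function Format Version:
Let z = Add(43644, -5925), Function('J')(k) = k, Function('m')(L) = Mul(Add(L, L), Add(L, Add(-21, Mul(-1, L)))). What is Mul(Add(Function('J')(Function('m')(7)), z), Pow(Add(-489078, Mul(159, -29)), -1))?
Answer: Rational(-12475, 164563) ≈ -0.075807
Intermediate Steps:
Function('m')(L) = Mul(-42, L) (Function('m')(L) = Mul(Mul(2, L), -21) = Mul(-42, L))
z = 37719
Mul(Add(Function('J')(Function('m')(7)), z), Pow(Add(-489078, Mul(159, -29)), -1)) = Mul(Add(Mul(-42, 7), 37719), Pow(Add(-489078, Mul(159, -29)), -1)) = Mul(Add(-294, 37719), Pow(Add(-489078, -4611), -1)) = Mul(37425, Pow(-493689, -1)) = Mul(37425, Rational(-1, 493689)) = Rational(-12475, 164563)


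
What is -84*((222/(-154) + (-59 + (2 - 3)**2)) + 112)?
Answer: -48564/11 ≈ -4414.9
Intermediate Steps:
-84*((222/(-154) + (-59 + (2 - 3)**2)) + 112) = -84*((222*(-1/154) + (-59 + (-1)**2)) + 112) = -84*((-111/77 + (-59 + 1)) + 112) = -84*((-111/77 - 58) + 112) = -84*(-4577/77 + 112) = -84*4047/77 = -48564/11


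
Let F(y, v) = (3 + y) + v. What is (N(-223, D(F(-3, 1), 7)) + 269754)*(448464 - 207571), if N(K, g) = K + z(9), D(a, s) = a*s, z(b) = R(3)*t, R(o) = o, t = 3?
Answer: 64930299220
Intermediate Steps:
F(y, v) = 3 + v + y
z(b) = 9 (z(b) = 3*3 = 9)
N(K, g) = 9 + K (N(K, g) = K + 9 = 9 + K)
(N(-223, D(F(-3, 1), 7)) + 269754)*(448464 - 207571) = ((9 - 223) + 269754)*(448464 - 207571) = (-214 + 269754)*240893 = 269540*240893 = 64930299220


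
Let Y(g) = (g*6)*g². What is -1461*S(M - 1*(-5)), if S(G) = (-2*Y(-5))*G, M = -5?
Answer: 0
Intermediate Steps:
Y(g) = 6*g³ (Y(g) = (6*g)*g² = 6*g³)
S(G) = 1500*G (S(G) = (-12*(-5)³)*G = (-12*(-125))*G = (-2*(-750))*G = 1500*G)
-1461*S(M - 1*(-5)) = -2191500*(-5 - 1*(-5)) = -2191500*(-5 + 5) = -2191500*0 = -1461*0 = 0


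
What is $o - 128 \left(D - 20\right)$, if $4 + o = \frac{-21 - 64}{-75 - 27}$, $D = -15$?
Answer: $\frac{26861}{6} \approx 4476.8$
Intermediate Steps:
$o = - \frac{19}{6}$ ($o = -4 + \frac{-21 - 64}{-75 - 27} = -4 - \frac{85}{-102} = -4 - - \frac{5}{6} = -4 + \frac{5}{6} = - \frac{19}{6} \approx -3.1667$)
$o - 128 \left(D - 20\right) = - \frac{19}{6} - 128 \left(-15 - 20\right) = - \frac{19}{6} - -4480 = - \frac{19}{6} + 4480 = \frac{26861}{6}$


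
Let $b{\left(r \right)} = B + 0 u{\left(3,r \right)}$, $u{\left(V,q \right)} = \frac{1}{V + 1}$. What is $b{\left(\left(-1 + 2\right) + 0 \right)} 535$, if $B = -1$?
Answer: $-535$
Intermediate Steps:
$u{\left(V,q \right)} = \frac{1}{1 + V}$
$b{\left(r \right)} = -1$ ($b{\left(r \right)} = -1 + \frac{0}{1 + 3} = -1 + \frac{0}{4} = -1 + 0 \cdot \frac{1}{4} = -1 + 0 = -1$)
$b{\left(\left(-1 + 2\right) + 0 \right)} 535 = \left(-1\right) 535 = -535$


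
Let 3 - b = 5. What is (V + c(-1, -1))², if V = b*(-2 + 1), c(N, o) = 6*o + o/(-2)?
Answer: 49/4 ≈ 12.250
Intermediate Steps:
b = -2 (b = 3 - 1*5 = 3 - 5 = -2)
c(N, o) = 11*o/2 (c(N, o) = 6*o + o*(-½) = 6*o - o/2 = 11*o/2)
V = 2 (V = -2*(-2 + 1) = -2*(-1) = 2)
(V + c(-1, -1))² = (2 + (11/2)*(-1))² = (2 - 11/2)² = (-7/2)² = 49/4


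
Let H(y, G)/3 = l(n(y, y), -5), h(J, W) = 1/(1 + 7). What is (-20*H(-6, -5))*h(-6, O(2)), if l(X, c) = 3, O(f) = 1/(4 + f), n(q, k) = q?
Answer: -45/2 ≈ -22.500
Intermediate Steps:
h(J, W) = ⅛ (h(J, W) = 1/8 = ⅛)
H(y, G) = 9 (H(y, G) = 3*3 = 9)
(-20*H(-6, -5))*h(-6, O(2)) = -20*9*(⅛) = -180*⅛ = -45/2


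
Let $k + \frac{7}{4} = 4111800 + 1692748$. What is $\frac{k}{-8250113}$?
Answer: $- \frac{23218185}{33000452} \approx -0.70357$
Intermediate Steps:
$k = \frac{23218185}{4}$ ($k = - \frac{7}{4} + \left(4111800 + 1692748\right) = - \frac{7}{4} + 5804548 = \frac{23218185}{4} \approx 5.8045 \cdot 10^{6}$)
$\frac{k}{-8250113} = \frac{23218185}{4 \left(-8250113\right)} = \frac{23218185}{4} \left(- \frac{1}{8250113}\right) = - \frac{23218185}{33000452}$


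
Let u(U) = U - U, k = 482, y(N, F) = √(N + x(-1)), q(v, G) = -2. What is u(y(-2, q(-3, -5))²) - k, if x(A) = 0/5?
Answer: -482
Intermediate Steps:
x(A) = 0 (x(A) = 0*(⅕) = 0)
y(N, F) = √N (y(N, F) = √(N + 0) = √N)
u(U) = 0
u(y(-2, q(-3, -5))²) - k = 0 - 1*482 = 0 - 482 = -482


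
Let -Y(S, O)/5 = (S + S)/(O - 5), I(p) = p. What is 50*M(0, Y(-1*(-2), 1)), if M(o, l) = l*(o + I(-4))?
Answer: -1000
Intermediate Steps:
Y(S, O) = -10*S/(-5 + O) (Y(S, O) = -5*(S + S)/(O - 5) = -5*2*S/(-5 + O) = -10*S/(-5 + O))
M(o, l) = l*(-4 + o) (M(o, l) = l*(o - 4) = l*(-4 + o))
50*M(0, Y(-1*(-2), 1)) = 50*((-10*(-1*(-2))/(-5 + 1))*(-4 + 0)) = 50*(-10*2/(-4)*(-4)) = 50*(-10*2*(-¼)*(-4)) = 50*(5*(-4)) = 50*(-20) = -1000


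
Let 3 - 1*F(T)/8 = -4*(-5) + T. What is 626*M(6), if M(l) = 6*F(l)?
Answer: -691104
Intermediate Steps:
F(T) = -136 - 8*T (F(T) = 24 - 8*(-4*(-5) + T) = 24 - 8*(20 + T) = 24 + (-160 - 8*T) = -136 - 8*T)
M(l) = -816 - 48*l (M(l) = 6*(-136 - 8*l) = -816 - 48*l)
626*M(6) = 626*(-816 - 48*6) = 626*(-816 - 288) = 626*(-1104) = -691104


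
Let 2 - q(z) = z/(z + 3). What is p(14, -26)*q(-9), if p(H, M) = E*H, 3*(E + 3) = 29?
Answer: 140/3 ≈ 46.667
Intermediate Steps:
E = 20/3 (E = -3 + (⅓)*29 = -3 + 29/3 = 20/3 ≈ 6.6667)
p(H, M) = 20*H/3
q(z) = 2 - z/(3 + z) (q(z) = 2 - z/(z + 3) = 2 - z/(3 + z))
p(14, -26)*q(-9) = ((20/3)*14)*((6 - 9)/(3 - 9)) = 280*(-3/(-6))/3 = 280*(-⅙*(-3))/3 = (280/3)*(½) = 140/3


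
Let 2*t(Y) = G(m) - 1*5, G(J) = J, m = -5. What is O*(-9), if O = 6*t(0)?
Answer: 270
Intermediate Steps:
t(Y) = -5 (t(Y) = (-5 - 1*5)/2 = (-5 - 5)/2 = (½)*(-10) = -5)
O = -30 (O = 6*(-5) = -30)
O*(-9) = -30*(-9) = 270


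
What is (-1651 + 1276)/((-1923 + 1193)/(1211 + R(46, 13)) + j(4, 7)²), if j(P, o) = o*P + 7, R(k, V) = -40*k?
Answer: -15725/51417 ≈ -0.30583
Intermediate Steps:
j(P, o) = 7 + P*o (j(P, o) = P*o + 7 = 7 + P*o)
(-1651 + 1276)/((-1923 + 1193)/(1211 + R(46, 13)) + j(4, 7)²) = (-1651 + 1276)/((-1923 + 1193)/(1211 - 40*46) + (7 + 4*7)²) = -375/(-730/(1211 - 1840) + (7 + 28)²) = -375/(-730/(-629) + 35²) = -375/(-730*(-1/629) + 1225) = -375/(730/629 + 1225) = -375/771255/629 = -375*629/771255 = -15725/51417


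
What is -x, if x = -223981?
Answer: 223981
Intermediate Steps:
-x = -1*(-223981) = 223981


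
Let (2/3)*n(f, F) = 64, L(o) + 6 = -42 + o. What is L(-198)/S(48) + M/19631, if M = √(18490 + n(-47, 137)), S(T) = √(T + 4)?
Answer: -123*√13/13 + √18586/19631 ≈ -34.107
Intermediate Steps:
L(o) = -48 + o (L(o) = -6 + (-42 + o) = -48 + o)
n(f, F) = 96 (n(f, F) = (3/2)*64 = 96)
S(T) = √(4 + T)
M = √18586 (M = √(18490 + 96) = √18586 ≈ 136.33)
L(-198)/S(48) + M/19631 = (-48 - 198)/(√(4 + 48)) + √18586/19631 = -246*√13/26 + √18586*(1/19631) = -246*√13/26 + √18586/19631 = -123*√13/13 + √18586/19631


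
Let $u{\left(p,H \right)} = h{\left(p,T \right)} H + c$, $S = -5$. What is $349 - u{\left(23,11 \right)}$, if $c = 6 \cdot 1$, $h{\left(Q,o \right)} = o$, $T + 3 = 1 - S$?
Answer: $310$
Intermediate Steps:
$T = 3$ ($T = -3 + \left(1 - -5\right) = -3 + \left(1 + 5\right) = -3 + 6 = 3$)
$c = 6$
$u{\left(p,H \right)} = 6 + 3 H$ ($u{\left(p,H \right)} = 3 H + 6 = 6 + 3 H$)
$349 - u{\left(23,11 \right)} = 349 - \left(6 + 3 \cdot 11\right) = 349 - \left(6 + 33\right) = 349 - 39 = 310$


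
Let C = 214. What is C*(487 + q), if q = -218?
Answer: 57566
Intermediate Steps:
C*(487 + q) = 214*(487 - 218) = 214*269 = 57566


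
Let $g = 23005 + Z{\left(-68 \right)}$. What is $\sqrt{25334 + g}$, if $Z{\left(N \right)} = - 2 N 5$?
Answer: $\sqrt{49019} \approx 221.4$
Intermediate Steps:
$Z{\left(N \right)} = - 10 N$
$g = 23685$ ($g = 23005 - -680 = 23005 + 680 = 23685$)
$\sqrt{25334 + g} = \sqrt{25334 + 23685} = \sqrt{49019}$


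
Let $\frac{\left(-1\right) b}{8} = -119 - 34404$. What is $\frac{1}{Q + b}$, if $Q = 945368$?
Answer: $\frac{1}{1221552} \approx 8.1863 \cdot 10^{-7}$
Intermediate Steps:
$b = 276184$ ($b = - 8 \left(-119 - 34404\right) = \left(-8\right) \left(-34523\right) = 276184$)
$\frac{1}{Q + b} = \frac{1}{945368 + 276184} = \frac{1}{1221552}$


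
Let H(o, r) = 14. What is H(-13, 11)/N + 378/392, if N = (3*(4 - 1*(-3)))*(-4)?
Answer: 67/84 ≈ 0.79762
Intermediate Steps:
N = -84 (N = (3*(4 + 3))*(-4) = (3*7)*(-4) = 21*(-4) = -84)
H(-13, 11)/N + 378/392 = 14/(-84) + 378/392 = 14*(-1/84) + 378*(1/392) = -⅙ + 27/28 = 67/84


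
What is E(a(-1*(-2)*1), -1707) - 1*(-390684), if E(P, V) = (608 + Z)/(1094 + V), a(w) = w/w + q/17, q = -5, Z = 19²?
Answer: 239488323/613 ≈ 3.9068e+5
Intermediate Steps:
Z = 361
a(w) = 12/17 (a(w) = w/w - 5/17 = 1 - 5*1/17 = 1 - 5/17 = 12/17)
E(P, V) = 969/(1094 + V) (E(P, V) = (608 + 361)/(1094 + V) = 969/(1094 + V))
E(a(-1*(-2)*1), -1707) - 1*(-390684) = 969/(1094 - 1707) - 1*(-390684) = 969/(-613) + 390684 = 969*(-1/613) + 390684 = -969/613 + 390684 = 239488323/613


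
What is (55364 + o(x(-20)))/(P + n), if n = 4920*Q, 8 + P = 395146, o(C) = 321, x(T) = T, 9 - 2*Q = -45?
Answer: 55685/527978 ≈ 0.10547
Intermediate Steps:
Q = 27 (Q = 9/2 - ½*(-45) = 9/2 + 45/2 = 27)
P = 395138 (P = -8 + 395146 = 395138)
n = 132840 (n = 4920*27 = 132840)
(55364 + o(x(-20)))/(P + n) = (55364 + 321)/(395138 + 132840) = 55685/527978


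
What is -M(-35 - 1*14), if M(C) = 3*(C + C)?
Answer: 294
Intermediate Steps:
M(C) = 6*C (M(C) = 3*(2*C) = 6*C)
-M(-35 - 1*14) = -6*(-35 - 1*14) = -6*(-35 - 14) = -6*(-49) = -1*(-294) = 294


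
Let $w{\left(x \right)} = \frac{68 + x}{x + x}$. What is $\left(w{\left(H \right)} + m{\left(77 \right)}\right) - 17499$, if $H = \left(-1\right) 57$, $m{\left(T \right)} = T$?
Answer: $- \frac{1986119}{114} \approx -17422.0$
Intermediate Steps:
$H = -57$
$w{\left(x \right)} = \frac{68 + x}{2 x}$
$\left(w{\left(H \right)} + m{\left(77 \right)}\right) - 17499 = \left(\frac{68 - 57}{2 \left(-57\right)} + 77\right) - 17499 = \left(\frac{1}{2} \left(- \frac{1}{57}\right) 11 + 77\right) - 17499 = \left(- \frac{11}{114} + 77\right) - 17499 = \frac{8767}{114} - 17499 = - \frac{1986119}{114}$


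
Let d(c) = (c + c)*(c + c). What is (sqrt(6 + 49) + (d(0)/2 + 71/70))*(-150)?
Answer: -1065/7 - 150*sqrt(55) ≈ -1264.6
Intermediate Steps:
d(c) = 4*c**2 (d(c) = (2*c)*(2*c) = 4*c**2)
(sqrt(6 + 49) + (d(0)/2 + 71/70))*(-150) = (sqrt(6 + 49) + ((4*0**2)/2 + 71/70))*(-150) = (sqrt(55) + ((4*0)*(1/2) + 71*(1/70)))*(-150) = (sqrt(55) + (0*(1/2) + 71/70))*(-150) = (sqrt(55) + (0 + 71/70))*(-150) = (sqrt(55) + 71/70)*(-150) = (71/70 + sqrt(55))*(-150) = -1065/7 - 150*sqrt(55)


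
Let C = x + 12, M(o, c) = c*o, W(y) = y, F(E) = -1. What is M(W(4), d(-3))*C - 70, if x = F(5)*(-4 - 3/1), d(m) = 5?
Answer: 310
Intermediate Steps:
x = 7 (x = -(-4 - 3/1) = -(-4 - 3*1) = -(-4 - 3) = -1*(-7) = 7)
C = 19 (C = 7 + 12 = 19)
M(W(4), d(-3))*C - 70 = (5*4)*19 - 70 = 20*19 - 70 = 380 - 70 = 310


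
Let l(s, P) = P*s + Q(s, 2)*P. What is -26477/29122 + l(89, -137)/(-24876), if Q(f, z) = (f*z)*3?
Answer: 913474985/362219436 ≈ 2.5219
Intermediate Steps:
Q(f, z) = 3*f*z
l(s, P) = 7*P*s (l(s, P) = P*s + (3*s*2)*P = P*s + (6*s)*P = P*s + 6*P*s = 7*P*s)
-26477/29122 + l(89, -137)/(-24876) = -26477/29122 + (7*(-137)*89)/(-24876) = -26477*1/29122 - 85351*(-1/24876) = -26477/29122 + 85351/24876 = 913474985/362219436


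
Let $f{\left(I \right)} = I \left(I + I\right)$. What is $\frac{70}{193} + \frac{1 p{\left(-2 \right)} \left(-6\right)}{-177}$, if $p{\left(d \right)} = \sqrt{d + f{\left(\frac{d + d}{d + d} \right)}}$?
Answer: $\frac{70}{193} \approx 0.36269$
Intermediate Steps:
$f{\left(I \right)} = 2 I^{2}$ ($f{\left(I \right)} = I 2 I = 2 I^{2}$)
$p{\left(d \right)} = \sqrt{2 + d}$ ($p{\left(d \right)} = \sqrt{d + 2 \left(\frac{d + d}{d + d}\right)^{2}} = \sqrt{d + 2 \left(\frac{2 d}{2 d}\right)^{2}} = \sqrt{d + 2 \left(2 d \frac{1}{2 d}\right)^{2}} = \sqrt{d + 2 \cdot 1^{2}} = \sqrt{d + 2 \cdot 1} = \sqrt{d + 2} = \sqrt{2 + d}$)
$\frac{70}{193} + \frac{1 p{\left(-2 \right)} \left(-6\right)}{-177} = \frac{70}{193} + \frac{1 \sqrt{2 - 2} \left(-6\right)}{-177} = 70 \cdot \frac{1}{193} + 1 \sqrt{0} \left(-6\right) \left(- \frac{1}{177}\right) = \frac{70}{193} + 1 \cdot 0 \left(-6\right) \left(- \frac{1}{177}\right) = \frac{70}{193} + 0 \left(-6\right) \left(- \frac{1}{177}\right) = \frac{70}{193} + 0 \left(- \frac{1}{177}\right) = \frac{70}{193} + 0 = \frac{70}{193}$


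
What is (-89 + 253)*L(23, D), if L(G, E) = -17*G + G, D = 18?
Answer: -60352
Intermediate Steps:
L(G, E) = -16*G
(-89 + 253)*L(23, D) = (-89 + 253)*(-16*23) = 164*(-368) = -60352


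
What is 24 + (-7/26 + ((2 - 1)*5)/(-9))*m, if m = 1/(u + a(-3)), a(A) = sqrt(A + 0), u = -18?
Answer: 102217/4251 + 193*I*sqrt(3)/76518 ≈ 24.045 + 0.0043687*I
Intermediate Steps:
a(A) = sqrt(A)
m = 1/(-18 + I*sqrt(3)) (m = 1/(-18 + sqrt(-3)) = 1/(-18 + I*sqrt(3)) ≈ -0.055046 - 0.0052968*I)
24 + (-7/26 + ((2 - 1)*5)/(-9))*m = 24 + (-7/26 + ((2 - 1)*5)/(-9))*(-6/109 - I*sqrt(3)/327) = 24 + (-7*1/26 + (1*5)*(-1/9))*(-6/109 - I*sqrt(3)/327) = 24 + (-7/26 + 5*(-1/9))*(-6/109 - I*sqrt(3)/327) = 24 + (-7/26 - 5/9)*(-6/109 - I*sqrt(3)/327) = 24 - 193*(-6/109 - I*sqrt(3)/327)/234 = 24 + (193/4251 + 193*I*sqrt(3)/76518) = 102217/4251 + 193*I*sqrt(3)/76518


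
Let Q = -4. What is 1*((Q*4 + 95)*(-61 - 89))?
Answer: -11850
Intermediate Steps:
1*((Q*4 + 95)*(-61 - 89)) = 1*((-4*4 + 95)*(-61 - 89)) = 1*((-16 + 95)*(-150)) = 1*(79*(-150)) = 1*(-11850) = -11850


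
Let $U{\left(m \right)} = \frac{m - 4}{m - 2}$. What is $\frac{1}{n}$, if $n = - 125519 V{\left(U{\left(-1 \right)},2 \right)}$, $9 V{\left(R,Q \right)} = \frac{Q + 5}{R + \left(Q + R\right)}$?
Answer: $- \frac{48}{878633} \approx -5.463 \cdot 10^{-5}$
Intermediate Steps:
$U{\left(m \right)} = \frac{-4 + m}{-2 + m}$
$V{\left(R,Q \right)} = \frac{5 + Q}{9 \left(Q + 2 R\right)}$ ($V{\left(R,Q \right)} = \frac{\left(Q + 5\right) \frac{1}{R + \left(Q + R\right)}}{9} = \frac{\left(5 + Q\right) \frac{1}{Q + 2 R}}{9} = \frac{\frac{1}{Q + 2 R} \left(5 + Q\right)}{9} = \frac{5 + Q}{9 \left(Q + 2 R\right)}$)
$n = - \frac{878633}{48}$ ($n = - 125519 \frac{5 + 2}{9 \left(2 + 2 \frac{-4 - 1}{-2 - 1}\right)} = - 125519 \cdot \frac{1}{9} \frac{1}{2 + 2 \frac{1}{-3} \left(-5\right)} 7 = - 125519 \cdot \frac{1}{9} \frac{1}{2 + 2 \left(\left(- \frac{1}{3}\right) \left(-5\right)\right)} 7 = - 125519 \cdot \frac{1}{9} \frac{1}{2 + 2 \cdot \frac{5}{3}} \cdot 7 = - 125519 \cdot \frac{1}{9} \frac{1}{2 + \frac{10}{3}} \cdot 7 = - 125519 \cdot \frac{1}{9} \frac{1}{\frac{16}{3}} \cdot 7 = - 125519 \cdot \frac{1}{9} \cdot \frac{3}{16} \cdot 7 = \left(-125519\right) \frac{7}{48} = - \frac{878633}{48} \approx -18305.0$)
$\frac{1}{n} = \frac{1}{- \frac{878633}{48}} = - \frac{48}{878633}$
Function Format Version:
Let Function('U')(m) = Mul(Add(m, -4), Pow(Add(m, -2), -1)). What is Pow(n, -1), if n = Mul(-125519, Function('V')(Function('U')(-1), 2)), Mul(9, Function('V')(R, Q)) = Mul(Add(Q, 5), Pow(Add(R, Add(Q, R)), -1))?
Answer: Rational(-48, 878633) ≈ -5.4630e-5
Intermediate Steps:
Function('U')(m) = Mul(Pow(Add(-2, m), -1), Add(-4, m)) (Function('U')(m) = Mul(Add(-4, m), Pow(Add(-2, m), -1)) = Mul(Pow(Add(-2, m), -1), Add(-4, m)))
Function('V')(R, Q) = Mul(Rational(1, 9), Pow(Add(Q, Mul(2, R)), -1), Add(5, Q)) (Function('V')(R, Q) = Mul(Rational(1, 9), Mul(Add(Q, 5), Pow(Add(R, Add(Q, R)), -1))) = Mul(Rational(1, 9), Mul(Add(5, Q), Pow(Add(Q, Mul(2, R)), -1))) = Mul(Rational(1, 9), Mul(Pow(Add(Q, Mul(2, R)), -1), Add(5, Q))) = Mul(Rational(1, 9), Pow(Add(Q, Mul(2, R)), -1), Add(5, Q)))
n = Rational(-878633, 48) (n = Mul(-125519, Mul(Rational(1, 9), Pow(Add(2, Mul(2, Mul(Pow(Add(-2, -1), -1), Add(-4, -1)))), -1), Add(5, 2))) = Mul(-125519, Mul(Rational(1, 9), Pow(Add(2, Mul(2, Mul(Pow(-3, -1), -5))), -1), 7)) = Mul(-125519, Mul(Rational(1, 9), Pow(Add(2, Mul(2, Mul(Rational(-1, 3), -5))), -1), 7)) = Mul(-125519, Mul(Rational(1, 9), Pow(Add(2, Mul(2, Rational(5, 3))), -1), 7)) = Mul(-125519, Mul(Rational(1, 9), Pow(Add(2, Rational(10, 3)), -1), 7)) = Mul(-125519, Mul(Rational(1, 9), Pow(Rational(16, 3), -1), 7)) = Mul(-125519, Mul(Rational(1, 9), Rational(3, 16), 7)) = Mul(-125519, Rational(7, 48)) = Rational(-878633, 48) ≈ -18305.)
Pow(n, -1) = Pow(Rational(-878633, 48), -1) = Rational(-48, 878633)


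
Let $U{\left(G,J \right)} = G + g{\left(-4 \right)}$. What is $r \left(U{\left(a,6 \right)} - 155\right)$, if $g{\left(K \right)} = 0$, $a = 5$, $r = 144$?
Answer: $-21600$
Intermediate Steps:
$U{\left(G,J \right)} = G$ ($U{\left(G,J \right)} = G + 0 = G$)
$r \left(U{\left(a,6 \right)} - 155\right) = 144 \left(5 - 155\right) = 144 \left(-150\right) = -21600$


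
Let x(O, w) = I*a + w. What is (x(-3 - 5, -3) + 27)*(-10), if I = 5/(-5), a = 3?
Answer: -210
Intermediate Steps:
I = -1 (I = 5*(-⅕) = -1)
x(O, w) = -3 + w (x(O, w) = -1*3 + w = -3 + w)
(x(-3 - 5, -3) + 27)*(-10) = ((-3 - 3) + 27)*(-10) = (-6 + 27)*(-10) = 21*(-10) = -210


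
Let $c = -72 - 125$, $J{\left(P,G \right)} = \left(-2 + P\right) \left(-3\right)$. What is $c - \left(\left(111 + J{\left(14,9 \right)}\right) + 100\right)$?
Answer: $-372$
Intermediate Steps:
$J{\left(P,G \right)} = 6 - 3 P$
$c = -197$ ($c = -72 - 125 = -197$)
$c - \left(\left(111 + J{\left(14,9 \right)}\right) + 100\right) = -197 - \left(\left(111 + \left(6 - 42\right)\right) + 100\right) = -197 - \left(\left(111 - 36\right) + 100\right) = -197 - \left(75 + 100\right) = -197 - 175 = -372$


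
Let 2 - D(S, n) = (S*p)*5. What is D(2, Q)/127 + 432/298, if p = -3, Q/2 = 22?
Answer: 32200/18923 ≈ 1.7016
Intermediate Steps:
Q = 44 (Q = 2*22 = 44)
D(S, n) = 2 + 15*S (D(S, n) = 2 - S*(-3)*5 = 2 - (-3*S)*5 = 2 - (-15)*S = 2 + 15*S)
D(2, Q)/127 + 432/298 = (2 + 15*2)/127 + 432/298 = (2 + 30)*(1/127) + 432*(1/298) = 32*(1/127) + 216/149 = 32/127 + 216/149 = 32200/18923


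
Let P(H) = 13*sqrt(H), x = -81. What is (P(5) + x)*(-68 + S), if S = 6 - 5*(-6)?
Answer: 2592 - 416*sqrt(5) ≈ 1661.8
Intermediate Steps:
S = 36 (S = 6 + 30 = 36)
(P(5) + x)*(-68 + S) = (13*sqrt(5) - 81)*(-68 + 36) = (-81 + 13*sqrt(5))*(-32) = 2592 - 416*sqrt(5)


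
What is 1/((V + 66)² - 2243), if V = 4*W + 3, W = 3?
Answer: 1/4318 ≈ 0.00023159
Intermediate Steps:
V = 15 (V = 4*3 + 3 = 12 + 3 = 15)
1/((V + 66)² - 2243) = 1/((15 + 66)² - 2243) = 1/(81² - 2243) = 1/(6561 - 2243) = 1/4318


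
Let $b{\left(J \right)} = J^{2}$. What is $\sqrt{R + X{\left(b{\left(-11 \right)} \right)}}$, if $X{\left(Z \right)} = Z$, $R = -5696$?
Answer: $5 i \sqrt{223} \approx 74.666 i$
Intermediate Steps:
$\sqrt{R + X{\left(b{\left(-11 \right)} \right)}} = \sqrt{-5696 + \left(-11\right)^{2}} = \sqrt{-5696 + 121} = \sqrt{-5575} = 5 i \sqrt{223}$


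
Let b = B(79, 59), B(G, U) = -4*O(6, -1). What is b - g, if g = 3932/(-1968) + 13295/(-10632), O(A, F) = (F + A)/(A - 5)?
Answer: -2434069/145304 ≈ -16.752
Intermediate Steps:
O(A, F) = (A + F)/(-5 + A)
B(G, U) = -20 (B(G, U) = -4*(6 - 1)/(-5 + 6) = -4*5/1 = -4*5 = -20)
b = -20
g = -472011/145304 (g = 3932*(-1/1968) + 13295*(-1/10632) = -983/492 - 13295/10632 = -472011/145304 ≈ -3.2484)
b - g = -20 - 1*(-472011/145304) = -20 + 472011/145304 = -2434069/145304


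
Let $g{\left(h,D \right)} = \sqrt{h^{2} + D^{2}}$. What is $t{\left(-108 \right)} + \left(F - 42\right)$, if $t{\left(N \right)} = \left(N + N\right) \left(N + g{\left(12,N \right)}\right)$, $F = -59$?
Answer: $23227 - 2592 \sqrt{82} \approx -244.56$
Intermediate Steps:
$g{\left(h,D \right)} = \sqrt{D^{2} + h^{2}}$
$t{\left(N \right)} = 2 N \left(N + \sqrt{144 + N^{2}}\right)$ ($t{\left(N \right)} = \left(N + N\right) \left(N + \sqrt{N^{2} + 12^{2}}\right) = 2 N \left(N + \sqrt{N^{2} + 144}\right) = 2 N \left(N + \sqrt{144 + N^{2}}\right)$)
$t{\left(-108 \right)} + \left(F - 42\right) = 2 \left(-108\right) \left(-108 + \sqrt{144 + \left(-108\right)^{2}}\right) - 101 = 2 \left(-108\right) \left(-108 + \sqrt{144 + 11664}\right) - 101 = 2 \left(-108\right) \left(-108 + \sqrt{11808}\right) - 101 = 2 \left(-108\right) \left(-108 + 12 \sqrt{82}\right) - 101 = \left(23328 - 2592 \sqrt{82}\right) - 101 = 23227 - 2592 \sqrt{82}$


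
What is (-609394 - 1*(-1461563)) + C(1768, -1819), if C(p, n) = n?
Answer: 850350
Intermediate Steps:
(-609394 - 1*(-1461563)) + C(1768, -1819) = (-609394 - 1*(-1461563)) - 1819 = (-609394 + 1461563) - 1819 = 852169 - 1819 = 850350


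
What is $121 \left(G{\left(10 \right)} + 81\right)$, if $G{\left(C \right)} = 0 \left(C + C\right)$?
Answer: $9801$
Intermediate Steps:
$G{\left(C \right)} = 0$ ($G{\left(C \right)} = 0 \cdot 2 C = 0$)
$121 \left(G{\left(10 \right)} + 81\right) = 121 \left(0 + 81\right) = 121 \cdot 81 = 9801$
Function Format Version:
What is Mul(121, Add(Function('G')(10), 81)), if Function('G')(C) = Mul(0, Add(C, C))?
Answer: 9801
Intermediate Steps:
Function('G')(C) = 0 (Function('G')(C) = Mul(0, Mul(2, C)) = 0)
Mul(121, Add(Function('G')(10), 81)) = Mul(121, Add(0, 81)) = Mul(121, 81) = 9801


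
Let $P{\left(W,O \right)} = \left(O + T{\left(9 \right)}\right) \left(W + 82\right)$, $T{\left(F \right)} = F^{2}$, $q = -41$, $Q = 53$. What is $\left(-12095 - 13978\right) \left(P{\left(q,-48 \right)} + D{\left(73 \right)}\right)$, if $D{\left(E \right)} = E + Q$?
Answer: $-38561967$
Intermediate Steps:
$D{\left(E \right)} = 53 + E$ ($D{\left(E \right)} = E + 53 = 53 + E$)
$P{\left(W,O \right)} = \left(81 + O\right) \left(82 + W\right)$ ($P{\left(W,O \right)} = \left(O + 9^{2}\right) \left(W + 82\right) = \left(O + 81\right) \left(82 + W\right) = \left(81 + O\right) \left(82 + W\right)$)
$\left(-12095 - 13978\right) \left(P{\left(q,-48 \right)} + D{\left(73 \right)}\right) = \left(-12095 - 13978\right) \left(\left(6642 + 81 \left(-41\right) + 82 \left(-48\right) - -1968\right) + \left(53 + 73\right)\right) = - 26073 \left(\left(6642 - 3321 - 3936 + 1968\right) + 126\right) = - 26073 \left(1353 + 126\right) = \left(-26073\right) 1479 = -38561967$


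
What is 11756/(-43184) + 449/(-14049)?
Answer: -46137415/151673004 ≈ -0.30419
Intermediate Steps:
11756/(-43184) + 449/(-14049) = 11756*(-1/43184) + 449*(-1/14049) = -2939/10796 - 449/14049 = -46137415/151673004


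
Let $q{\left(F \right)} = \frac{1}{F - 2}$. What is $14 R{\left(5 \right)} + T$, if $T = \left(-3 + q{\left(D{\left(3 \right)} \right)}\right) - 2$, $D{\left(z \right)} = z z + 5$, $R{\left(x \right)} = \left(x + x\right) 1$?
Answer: $\frac{1621}{12} \approx 135.08$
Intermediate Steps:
$R{\left(x \right)} = 2 x$ ($R{\left(x \right)} = 2 x 1 = 2 x$)
$D{\left(z \right)} = 5 + z^{2}$ ($D{\left(z \right)} = z^{2} + 5 = 5 + z^{2}$)
$q{\left(F \right)} = \frac{1}{-2 + F}$
$T = - \frac{59}{12}$ ($T = \left(-3 + \frac{1}{-2 + \left(5 + 3^{2}\right)}\right) - 2 = \left(-3 + \frac{1}{-2 + \left(5 + 9\right)}\right) - 2 = \left(-3 + \frac{1}{-2 + 14}\right) - 2 = \left(-3 + \frac{1}{12}\right) - 2 = - \frac{35}{12} - 2 = - \frac{59}{12} \approx -4.9167$)
$14 R{\left(5 \right)} + T = 14 \cdot 2 \cdot 5 - \frac{59}{12} = 14 \cdot 10 - \frac{59}{12} = 140 - \frac{59}{12} = \frac{1621}{12}$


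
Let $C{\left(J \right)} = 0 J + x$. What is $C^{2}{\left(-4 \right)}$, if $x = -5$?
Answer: $25$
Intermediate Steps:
$C{\left(J \right)} = -5$ ($C{\left(J \right)} = 0 J - 5 = 0 - 5 = -5$)
$C^{2}{\left(-4 \right)} = \left(-5\right)^{2} = 25$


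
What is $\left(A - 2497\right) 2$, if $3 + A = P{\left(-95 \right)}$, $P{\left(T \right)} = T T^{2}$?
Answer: $-1719750$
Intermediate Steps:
$P{\left(T \right)} = T^{3}$
$A = -857378$ ($A = -3 + \left(-95\right)^{3} = -3 - 857375 = -857378$)
$\left(A - 2497\right) 2 = \left(-857378 - 2497\right) 2 = \left(-859875\right) 2 = -1719750$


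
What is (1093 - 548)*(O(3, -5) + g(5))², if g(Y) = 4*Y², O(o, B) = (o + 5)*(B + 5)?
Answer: 5450000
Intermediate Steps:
O(o, B) = (5 + B)*(5 + o) (O(o, B) = (5 + o)*(5 + B) = (5 + B)*(5 + o))
(1093 - 548)*(O(3, -5) + g(5))² = (1093 - 548)*((25 + 5*(-5) + 5*3 - 5*3) + 4*5²)² = 545*((25 - 25 + 15 - 15) + 4*25)² = 545*(0 + 100)² = 545*100² = 545*10000 = 5450000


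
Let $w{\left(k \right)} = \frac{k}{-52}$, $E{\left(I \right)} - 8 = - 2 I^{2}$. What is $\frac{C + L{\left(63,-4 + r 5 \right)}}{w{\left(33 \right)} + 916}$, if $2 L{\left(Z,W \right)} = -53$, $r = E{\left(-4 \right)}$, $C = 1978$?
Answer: $\frac{101478}{47599} \approx 2.1319$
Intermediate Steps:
$E{\left(I \right)} = 8 - 2 I^{2}$
$r = -24$ ($r = 8 - 2 \left(-4\right)^{2} = 8 - 32 = -24$)
$L{\left(Z,W \right)} = - \frac{53}{2}$ ($L{\left(Z,W \right)} = \frac{1}{2} \left(-53\right) = - \frac{53}{2}$)
$w{\left(k \right)} = - \frac{k}{52}$ ($w{\left(k \right)} = k \left(- \frac{1}{52}\right) = - \frac{k}{52}$)
$\frac{C + L{\left(63,-4 + r 5 \right)}}{w{\left(33 \right)} + 916} = \frac{1978 - \frac{53}{2}}{\left(- \frac{1}{52}\right) 33 + 916} = \frac{3903}{2 \left(- \frac{33}{52} + 916\right)} = \frac{3903}{2 \cdot \frac{47599}{52}} = \frac{3903}{2} \cdot \frac{52}{47599} = \frac{101478}{47599}$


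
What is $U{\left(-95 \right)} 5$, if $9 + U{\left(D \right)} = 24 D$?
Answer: $-11445$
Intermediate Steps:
$U{\left(D \right)} = -9 + 24 D$
$U{\left(-95 \right)} 5 = \left(-9 + 24 \left(-95\right)\right) 5 = \left(-9 - 2280\right) 5 = \left(-2289\right) 5 = -11445$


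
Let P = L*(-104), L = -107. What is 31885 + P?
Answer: 43013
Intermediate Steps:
P = 11128 (P = -107*(-104) = 11128)
31885 + P = 31885 + 11128 = 43013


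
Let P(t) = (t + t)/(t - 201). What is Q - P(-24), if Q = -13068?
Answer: -980116/75 ≈ -13068.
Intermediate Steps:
P(t) = 2*t/(-201 + t) (P(t) = (2*t)/(-201 + t) = 2*t/(-201 + t))
Q - P(-24) = -13068 - 2*(-24)/(-201 - 24) = -13068 - 2*(-24)/(-225) = -13068 - 2*(-24)*(-1)/225 = -13068 - 1*16/75 = -13068 - 16/75 = -980116/75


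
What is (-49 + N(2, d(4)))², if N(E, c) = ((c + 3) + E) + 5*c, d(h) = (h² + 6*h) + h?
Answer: 48400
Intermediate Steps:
d(h) = h² + 7*h
N(E, c) = 3 + E + 6*c (N(E, c) = ((3 + c) + E) + 5*c = (3 + E + c) + 5*c = 3 + E + 6*c)
(-49 + N(2, d(4)))² = (-49 + (3 + 2 + 6*(4*(7 + 4))))² = (-49 + (3 + 2 + 6*(4*11)))² = (-49 + (3 + 2 + 6*44))² = (-49 + (3 + 2 + 264))² = (-49 + 269)² = 220² = 48400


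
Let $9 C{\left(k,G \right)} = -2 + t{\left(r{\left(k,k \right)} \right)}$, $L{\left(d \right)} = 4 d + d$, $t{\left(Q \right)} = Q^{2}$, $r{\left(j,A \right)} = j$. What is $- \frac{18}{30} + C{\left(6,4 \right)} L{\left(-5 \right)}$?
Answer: $- \frac{4277}{45} \approx -95.044$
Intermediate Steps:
$L{\left(d \right)} = 5 d$
$C{\left(k,G \right)} = - \frac{2}{9} + \frac{k^{2}}{9}$ ($C{\left(k,G \right)} = \frac{-2 + k^{2}}{9} = - \frac{2}{9} + \frac{k^{2}}{9}$)
$- \frac{18}{30} + C{\left(6,4 \right)} L{\left(-5 \right)} = - \frac{18}{30} + \left(- \frac{2}{9} + \frac{6^{2}}{9}\right) 5 \left(-5\right) = \left(-18\right) \frac{1}{30} + \left(- \frac{2}{9} + \frac{1}{9} \cdot 36\right) \left(-25\right) = - \frac{3}{5} + \left(- \frac{2}{9} + 4\right) \left(-25\right) = - \frac{3}{5} + \frac{34}{9} \left(-25\right) = - \frac{3}{5} - \frac{850}{9} = - \frac{4277}{45}$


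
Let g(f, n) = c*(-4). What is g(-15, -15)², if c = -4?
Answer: 256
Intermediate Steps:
g(f, n) = 16 (g(f, n) = -4*(-4) = 16)
g(-15, -15)² = 16² = 256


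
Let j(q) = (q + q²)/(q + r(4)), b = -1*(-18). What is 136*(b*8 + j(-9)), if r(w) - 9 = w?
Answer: 22032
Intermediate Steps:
r(w) = 9 + w
b = 18
j(q) = (q + q²)/(13 + q) (j(q) = (q + q²)/(q + (9 + 4)) = (q + q²)/(q + 13) = (q + q²)/(13 + q))
136*(b*8 + j(-9)) = 136*(18*8 - 9*(1 - 9)/(13 - 9)) = 136*(144 - 9*(-8)/4) = 136*(144 - 9*¼*(-8)) = 136*(144 + 18) = 136*162 = 22032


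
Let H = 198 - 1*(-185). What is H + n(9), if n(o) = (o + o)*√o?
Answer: 437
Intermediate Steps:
n(o) = 2*o^(3/2) (n(o) = (2*o)*√o = 2*o^(3/2))
H = 383 (H = 198 + 185 = 383)
H + n(9) = 383 + 2*9^(3/2) = 383 + 2*27 = 383 + 54 = 437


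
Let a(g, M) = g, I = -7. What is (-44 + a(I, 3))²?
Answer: 2601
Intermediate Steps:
(-44 + a(I, 3))² = (-44 - 7)² = (-51)² = 2601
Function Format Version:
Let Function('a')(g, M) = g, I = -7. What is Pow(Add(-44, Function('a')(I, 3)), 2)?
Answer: 2601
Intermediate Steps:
Pow(Add(-44, Function('a')(I, 3)), 2) = Pow(Add(-44, -7), 2) = Pow(-51, 2) = 2601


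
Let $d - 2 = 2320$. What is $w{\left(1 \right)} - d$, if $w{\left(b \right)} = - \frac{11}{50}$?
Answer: $- \frac{116111}{50} \approx -2322.2$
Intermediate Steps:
$w{\left(b \right)} = - \frac{11}{50}$ ($w{\left(b \right)} = \left(-11\right) \frac{1}{50} = - \frac{11}{50}$)
$d = 2322$ ($d = 2 + 2320 = 2322$)
$w{\left(1 \right)} - d = - \frac{11}{50} - 2322 = - \frac{116111}{50}$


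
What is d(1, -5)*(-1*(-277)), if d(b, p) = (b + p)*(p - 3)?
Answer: 8864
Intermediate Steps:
d(b, p) = (-3 + p)*(b + p) (d(b, p) = (b + p)*(-3 + p) = (-3 + p)*(b + p))
d(1, -5)*(-1*(-277)) = ((-5)² - 3*1 - 3*(-5) + 1*(-5))*(-1*(-277)) = (25 - 3 + 15 - 5)*277 = 32*277 = 8864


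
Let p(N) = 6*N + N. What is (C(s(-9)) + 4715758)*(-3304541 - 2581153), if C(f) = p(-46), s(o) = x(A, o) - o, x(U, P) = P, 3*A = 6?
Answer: -27753613372584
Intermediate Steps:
A = 2 (A = (⅓)*6 = 2)
p(N) = 7*N
s(o) = 0 (s(o) = o - o = 0)
C(f) = -322 (C(f) = 7*(-46) = -322)
(C(s(-9)) + 4715758)*(-3304541 - 2581153) = (-322 + 4715758)*(-3304541 - 2581153) = 4715436*(-5885694) = -27753613372584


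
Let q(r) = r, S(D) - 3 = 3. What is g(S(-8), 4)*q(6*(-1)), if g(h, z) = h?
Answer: -36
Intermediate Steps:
S(D) = 6 (S(D) = 3 + 3 = 6)
g(S(-8), 4)*q(6*(-1)) = 6*(6*(-1)) = 6*(-6) = -36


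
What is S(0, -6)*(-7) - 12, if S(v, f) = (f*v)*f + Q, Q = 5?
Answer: -47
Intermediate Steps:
S(v, f) = 5 + v*f**2 (S(v, f) = (f*v)*f + 5 = v*f**2 + 5 = 5 + v*f**2)
S(0, -6)*(-7) - 12 = (5 + 0*(-6)**2)*(-7) - 12 = (5 + 0*36)*(-7) - 12 = (5 + 0)*(-7) - 12 = 5*(-7) - 12 = -35 - 12 = -47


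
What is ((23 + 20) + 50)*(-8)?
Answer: -744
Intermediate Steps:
((23 + 20) + 50)*(-8) = (43 + 50)*(-8) = 93*(-8) = -744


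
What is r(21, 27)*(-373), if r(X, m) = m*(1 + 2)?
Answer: -30213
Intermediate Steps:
r(X, m) = 3*m (r(X, m) = m*3 = 3*m)
r(21, 27)*(-373) = (3*27)*(-373) = 81*(-373) = -30213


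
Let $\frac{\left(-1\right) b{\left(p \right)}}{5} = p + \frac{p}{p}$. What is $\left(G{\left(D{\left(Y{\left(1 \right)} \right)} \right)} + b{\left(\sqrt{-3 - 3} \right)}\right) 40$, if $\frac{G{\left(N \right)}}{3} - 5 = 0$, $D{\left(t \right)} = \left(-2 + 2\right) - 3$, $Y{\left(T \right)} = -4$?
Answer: $400 - 200 i \sqrt{6} \approx 400.0 - 489.9 i$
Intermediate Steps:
$D{\left(t \right)} = -3$ ($D{\left(t \right)} = 0 - 3 = -3$)
$b{\left(p \right)} = -5 - 5 p$ ($b{\left(p \right)} = - 5 \left(p + \frac{p}{p}\right) = - 5 \left(p + 1\right) = - 5 \left(1 + p\right) = -5 - 5 p$)
$G{\left(N \right)} = 15$ ($G{\left(N \right)} = 15 + 3 \cdot 0 = 15 + 0 = 15$)
$\left(G{\left(D{\left(Y{\left(1 \right)} \right)} \right)} + b{\left(\sqrt{-3 - 3} \right)}\right) 40 = \left(15 - \left(5 + 5 \sqrt{-3 - 3}\right)\right) 40 = \left(15 - \left(5 + 5 \sqrt{-6}\right)\right) 40 = \left(15 - \left(5 + 5 i \sqrt{6}\right)\right) 40 = \left(10 - 5 i \sqrt{6}\right) 40 = 400 - 200 i \sqrt{6}$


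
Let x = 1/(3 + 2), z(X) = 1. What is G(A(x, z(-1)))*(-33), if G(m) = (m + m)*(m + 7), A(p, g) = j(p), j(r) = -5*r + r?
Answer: 8184/25 ≈ 327.36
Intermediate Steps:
x = ⅕ (x = 1/5 = ⅕ ≈ 0.20000)
j(r) = -4*r
A(p, g) = -4*p
G(m) = 2*m*(7 + m) (G(m) = (2*m)*(7 + m) = 2*m*(7 + m))
G(A(x, z(-1)))*(-33) = (2*(-4*⅕)*(7 - 4*⅕))*(-33) = (2*(-⅘)*(7 - ⅘))*(-33) = (2*(-⅘)*(31/5))*(-33) = -248/25*(-33) = 8184/25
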